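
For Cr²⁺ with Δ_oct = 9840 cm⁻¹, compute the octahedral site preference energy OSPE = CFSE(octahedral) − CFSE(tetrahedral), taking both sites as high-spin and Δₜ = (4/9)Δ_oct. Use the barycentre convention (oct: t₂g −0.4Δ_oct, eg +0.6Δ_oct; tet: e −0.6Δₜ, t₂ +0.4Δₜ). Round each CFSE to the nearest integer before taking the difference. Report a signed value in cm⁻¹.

-4155

Group 6 minus oxidation state +2 gives a d⁴ configuration for Cr²⁺.
Octahedral high-spin t₂g³ eg¹: CFSE = -0.6 × 9840 = -5904 cm⁻¹.
Tetrahedral e² t₂² gives -0.4Δₜ = -0.4 × (4/9) × 9840 = -1749 cm⁻¹.
Subtracting, OSPE = -5904 − (-1749) = -4155 cm⁻¹.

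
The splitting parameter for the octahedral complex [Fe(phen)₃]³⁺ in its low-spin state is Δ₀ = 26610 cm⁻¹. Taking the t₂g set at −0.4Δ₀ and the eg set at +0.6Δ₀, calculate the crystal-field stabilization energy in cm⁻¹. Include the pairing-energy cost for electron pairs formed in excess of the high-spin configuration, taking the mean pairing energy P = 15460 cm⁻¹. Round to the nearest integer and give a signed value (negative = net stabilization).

phen is neutral, so the +3 overall charge sits on Fe: oxidation state +3.
Fe sits in group 8; removing 3 electrons leaves Fe³⁺ with 8 − 3 = 5 d electrons.
Configuration: t₂g⁵ eg⁰.
Orbital CFSE = 5(-0.4) + 0(0.6) = -2.0Δ₀ = -2.0 × 26610 = -53220 cm⁻¹.
Relative to high-spin t₂g³ eg² (0 paired), the low-spin configuration has 2 additional pairs, contributing +2 × 15460 = +30920 cm⁻¹.
Net CFSE = -53220 + 30920 = -22300 cm⁻¹.

-22300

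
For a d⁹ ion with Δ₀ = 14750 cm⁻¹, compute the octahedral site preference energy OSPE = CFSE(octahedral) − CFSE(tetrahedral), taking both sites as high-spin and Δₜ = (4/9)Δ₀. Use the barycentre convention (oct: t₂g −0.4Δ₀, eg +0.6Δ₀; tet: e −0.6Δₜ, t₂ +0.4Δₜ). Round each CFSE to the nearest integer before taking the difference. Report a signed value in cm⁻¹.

-6228

Octahedral (high-spin): t2g^6 e_g^3, CFSE = 6(−0.4) + 3(+0.6) = -0.6Δ₀ = -0.6 × 14750 = -8850 cm⁻¹.
Tetrahedral e^4 t2^5 gives -0.4Δₜ = -0.4 × (4/9) × 14750 = -2622 cm⁻¹.
OSPE = -8850 − (-2622) = -6228 cm⁻¹.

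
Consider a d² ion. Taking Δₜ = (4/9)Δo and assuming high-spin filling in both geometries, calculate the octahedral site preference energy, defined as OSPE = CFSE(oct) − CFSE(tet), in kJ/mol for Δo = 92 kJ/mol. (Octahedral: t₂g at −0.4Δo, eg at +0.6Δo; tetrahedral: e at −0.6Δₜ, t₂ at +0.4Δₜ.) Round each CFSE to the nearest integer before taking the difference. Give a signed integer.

-25

Octahedral (high-spin): t2g^2 e_g^0, CFSE = 2(−0.4) + 0(+0.6) = -0.8Δo = -0.8 × 92 = -74 kJ/mol.
In a tetrahedral site the filling is e^2 t2^0: CFSE(tet) = -1.2Δₜ = -1.2 × (4/9)(92) = -49 kJ/mol.
Subtracting, OSPE = -74 − (-49) = -25 kJ/mol.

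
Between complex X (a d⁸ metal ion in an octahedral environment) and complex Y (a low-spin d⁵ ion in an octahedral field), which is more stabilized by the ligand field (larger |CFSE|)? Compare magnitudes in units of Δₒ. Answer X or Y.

Y

X: t₂g⁶ eg², CFSE = -1.2Δₒ.
Y: t₂g⁵ eg⁰, CFSE = -2.0Δₒ.
So Y has the larger |CFSE|.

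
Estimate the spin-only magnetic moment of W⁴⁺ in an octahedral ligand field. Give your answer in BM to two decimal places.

W is in group 6, so W⁴⁺ is d² (6 − 4 = 2).
For octahedral d² the high- and low-spin configurations coincide.
Configuration: t2g^2 e_g^0 → 2 unpaired electrons.
μ(spin-only) = √[2(2+2)] = √8 ≈ 2.83 BM.

2.83 BM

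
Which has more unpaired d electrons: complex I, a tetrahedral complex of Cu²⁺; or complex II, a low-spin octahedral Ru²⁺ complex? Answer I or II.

I

I: Cu is in group 11, so Cu²⁺ is d⁹ (11 − 2 = 9); Tetrahedral fields are weak (Δₜ ≈ 4/9 Δₒ), so electrons fill high-spin; e⁴ t₂⁵ → 1 unpaired.
II: Ru²⁺: group 8, so d-count = 8 − 2 = 6; t₂g⁶ eg⁰ → 0 unpaired.
So I has more unpaired electrons.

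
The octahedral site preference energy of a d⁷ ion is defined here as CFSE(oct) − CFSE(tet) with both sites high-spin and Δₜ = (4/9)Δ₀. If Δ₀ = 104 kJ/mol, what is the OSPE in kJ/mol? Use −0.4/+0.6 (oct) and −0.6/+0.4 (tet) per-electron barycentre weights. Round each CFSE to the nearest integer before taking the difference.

-28

Octahedral (high-spin): t₂g⁵ eg², CFSE = 5(−0.4) + 2(+0.6) = -0.8Δ₀ = -0.8 × 104 = -83 kJ/mol.
Tetrahedral e⁴ t₂³ gives -1.2Δₜ = -1.2 × (4/9) × 104 = -55 kJ/mol.
Subtracting, OSPE = -83 − (-55) = -28 kJ/mol.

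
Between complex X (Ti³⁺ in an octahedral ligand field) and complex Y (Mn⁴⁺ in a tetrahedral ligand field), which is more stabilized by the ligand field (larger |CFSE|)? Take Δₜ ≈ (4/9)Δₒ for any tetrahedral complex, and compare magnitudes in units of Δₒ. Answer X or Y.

X

X: Ti sits in group 4; removing 3 electrons leaves Ti³⁺ with 4 − 3 = 1 d electrons; t₂g¹ eg⁰, CFSE = -0.4Δₒ.
Y: Mn sits in group 7; removing 4 electrons leaves Mn⁴⁺ with 7 − 4 = 3 d electrons; With tetrahedral geometry the complex is necessarily high-spin; e² t₂¹, CFSE = -0.8Δₜ ≈ -0.36Δₒ.
So X has the larger |CFSE|.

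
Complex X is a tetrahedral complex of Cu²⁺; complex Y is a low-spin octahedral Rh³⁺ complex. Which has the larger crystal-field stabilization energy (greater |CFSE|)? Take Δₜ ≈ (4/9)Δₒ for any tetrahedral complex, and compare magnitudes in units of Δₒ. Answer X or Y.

X: Cu sits in group 11; removing 2 electrons leaves Cu²⁺ with 11 − 2 = 9 d electrons; With tetrahedral geometry the complex is necessarily high-spin; e^4 t2^5, CFSE = -0.4Δₜ ≈ -0.18Δₒ.
Y: Group 9 minus oxidation state +3 gives a d⁶ configuration for Rh³⁺; t2g^6 e_g^0, CFSE = -2.4Δₒ.
So Y has the larger |CFSE|.

Y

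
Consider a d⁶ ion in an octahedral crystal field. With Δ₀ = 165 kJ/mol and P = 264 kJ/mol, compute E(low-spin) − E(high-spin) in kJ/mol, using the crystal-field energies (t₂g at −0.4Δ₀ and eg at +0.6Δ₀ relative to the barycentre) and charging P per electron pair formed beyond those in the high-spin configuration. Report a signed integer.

High-spin: t₂g⁴ eg², CFSE = -0.4Δ₀ = -66 kJ/mol.
Low-spin t₂g⁶ eg⁰ gives -2.4Δ₀ = -396 kJ/mol, but forming 2 extra pairs costs 2P = 528 kJ/mol, so E(LS) = -396 + 528 = 132 kJ/mol.
Thus E(LS) − E(HS) = 198 kJ/mol.

198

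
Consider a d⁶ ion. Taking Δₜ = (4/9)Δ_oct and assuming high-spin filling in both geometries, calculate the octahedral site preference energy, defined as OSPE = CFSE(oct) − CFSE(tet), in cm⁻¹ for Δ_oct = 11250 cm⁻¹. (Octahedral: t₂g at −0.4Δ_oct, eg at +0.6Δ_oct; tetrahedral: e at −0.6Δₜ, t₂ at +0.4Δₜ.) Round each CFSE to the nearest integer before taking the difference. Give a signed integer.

-1500

Octahedral high-spin t₂g⁴ eg²: CFSE = -0.4 × 11250 = -4500 cm⁻¹.
In a tetrahedral site the filling is e³ t₂³: CFSE(tet) = -0.6Δₜ = -0.6 × (4/9)(11250) = -3000 cm⁻¹.
Subtracting, OSPE = -4500 − (-3000) = -1500 cm⁻¹.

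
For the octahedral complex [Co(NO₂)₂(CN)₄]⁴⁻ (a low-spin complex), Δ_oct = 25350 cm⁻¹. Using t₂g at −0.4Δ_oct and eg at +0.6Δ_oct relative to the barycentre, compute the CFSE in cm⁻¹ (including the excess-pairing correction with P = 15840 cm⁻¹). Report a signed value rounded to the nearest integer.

-29790

Ligand charges: 2×(-1) from NO₂⁻ and 4×(-1) from CN⁻ sum to -6; with overall charge -4, Co is +2.
Co²⁺: group 9, so d-count = 9 − 2 = 7.
Electron filling gives t₂g⁶ eg¹.
CFSE(orbital) = 6×(-0.4Δ_oct) + 1×(0.6Δ_oct) = -1.8Δ_oct; with Δ_oct = 25350 cm⁻¹ that is -45630 cm⁻¹.
High-spin d⁷ would be t₂g⁵ eg² with 2 pairs; low-spin has 3, so 1 excess pair costs +1P = +15840 cm⁻¹.
Combining: -45630 + 15840 = -29790 cm⁻¹.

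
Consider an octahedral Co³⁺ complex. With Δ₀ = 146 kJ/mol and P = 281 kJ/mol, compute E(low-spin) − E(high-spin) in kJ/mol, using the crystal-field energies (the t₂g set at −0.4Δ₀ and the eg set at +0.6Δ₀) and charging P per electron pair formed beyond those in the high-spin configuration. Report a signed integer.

270

Co³⁺: group 9, so d-count = 9 − 3 = 6.
In the high-spin limit (t₂g⁴ eg²) the orbital term is -0.4Δ₀ = -58 kJ/mol, with no excess pairing.
For low-spin the configuration is t₂g⁶ eg⁰: orbital energy -2.4 × 146 = -350 kJ/mol, and 2 additional pairs relative to high-spin add 562 kJ/mol, giving 212 kJ/mol.
E(LS) − E(HS) = 212 − (-58) = 270 kJ/mol.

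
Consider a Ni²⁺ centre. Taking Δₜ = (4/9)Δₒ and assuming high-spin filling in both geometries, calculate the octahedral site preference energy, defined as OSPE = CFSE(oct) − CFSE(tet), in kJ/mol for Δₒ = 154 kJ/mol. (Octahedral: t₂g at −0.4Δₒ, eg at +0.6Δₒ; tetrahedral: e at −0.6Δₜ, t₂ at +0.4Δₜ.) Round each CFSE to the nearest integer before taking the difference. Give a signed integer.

-130

Group 10 minus oxidation state +2 gives a d⁸ configuration for Ni²⁺.
Octahedral high-spin t₂g⁶ eg²: CFSE = -1.2 × 154 = -185 kJ/mol.
In a tetrahedral site the filling is e⁴ t₂⁴: CFSE(tet) = -0.8Δₜ = -0.8 × (4/9)(154) = -55 kJ/mol.
OSPE = CFSE(oct) − CFSE(tet) = -185 − (-55) = -130 kJ/mol.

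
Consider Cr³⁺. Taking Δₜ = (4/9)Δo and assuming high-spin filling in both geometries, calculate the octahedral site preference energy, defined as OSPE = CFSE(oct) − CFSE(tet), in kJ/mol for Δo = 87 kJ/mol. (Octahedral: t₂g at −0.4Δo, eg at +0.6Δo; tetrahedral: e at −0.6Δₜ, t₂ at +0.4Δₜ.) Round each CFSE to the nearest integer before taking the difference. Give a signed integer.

-73

Cr sits in group 6; removing 3 electrons leaves Cr³⁺ with 6 − 3 = 3 d electrons.
In an octahedral site d³ (HS) is t₂g³ eg⁰, giving CFSE(oct) = -1.2Δo = -104 kJ/mol.
Tetrahedral e² t₂¹ gives -0.8Δₜ = -0.8 × (4/9) × 87 = -31 kJ/mol.
Subtracting, OSPE = -104 − (-31) = -73 kJ/mol.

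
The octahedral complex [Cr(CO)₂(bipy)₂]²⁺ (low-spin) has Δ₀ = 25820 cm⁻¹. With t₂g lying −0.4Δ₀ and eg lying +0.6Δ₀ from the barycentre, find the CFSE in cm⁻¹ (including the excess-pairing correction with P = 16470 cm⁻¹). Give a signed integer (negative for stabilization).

Ligand charges: 2×(+0) from CO and 2×(+0) from bipy sum to +0; with overall charge +2, Cr is +2.
Group 6 minus oxidation state +2 gives a d⁴ configuration for Cr²⁺.
Configuration: t₂g⁴ eg⁰.
CFSE(orbital) = 4×(-0.4Δ₀) + 0×(0.6Δ₀) = -1.6Δ₀; with Δ₀ = 25820 cm⁻¹ that is -41312 cm⁻¹.
High-spin d⁴ would be t₂g³ eg¹ with 0 pairs; low-spin has 1, so 1 excess pair costs +1P = +16470 cm⁻¹.
Overall CFSE = -41312 + 16470 = -24842 cm⁻¹.

-24842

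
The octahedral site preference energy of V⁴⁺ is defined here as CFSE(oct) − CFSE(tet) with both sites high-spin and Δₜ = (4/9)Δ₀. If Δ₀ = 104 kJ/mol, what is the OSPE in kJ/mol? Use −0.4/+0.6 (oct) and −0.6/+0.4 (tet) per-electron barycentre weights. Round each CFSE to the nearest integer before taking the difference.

-14

Group 5 minus oxidation state +4 gives a d¹ configuration for V⁴⁺.
In an octahedral site d¹ (HS) is t2g^1 e_g^0, giving CFSE(oct) = -0.4Δ₀ = -42 kJ/mol.
Tetrahedral e^1 t2^0 gives -0.6Δₜ = -0.6 × (4/9) × 104 = -28 kJ/mol.
OSPE = -42 − (-28) = -14 kJ/mol.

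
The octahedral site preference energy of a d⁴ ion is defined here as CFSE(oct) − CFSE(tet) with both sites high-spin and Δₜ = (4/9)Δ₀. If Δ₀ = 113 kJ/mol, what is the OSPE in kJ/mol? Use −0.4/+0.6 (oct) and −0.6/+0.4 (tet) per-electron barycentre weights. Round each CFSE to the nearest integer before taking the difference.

-48

Octahedral high-spin t2g^3 e_g^1: CFSE = -0.6 × 113 = -68 kJ/mol.
Tetrahedral e^2 t2^2 gives -0.4Δₜ = -0.4 × (4/9) × 113 = -20 kJ/mol.
Subtracting, OSPE = -68 − (-20) = -48 kJ/mol.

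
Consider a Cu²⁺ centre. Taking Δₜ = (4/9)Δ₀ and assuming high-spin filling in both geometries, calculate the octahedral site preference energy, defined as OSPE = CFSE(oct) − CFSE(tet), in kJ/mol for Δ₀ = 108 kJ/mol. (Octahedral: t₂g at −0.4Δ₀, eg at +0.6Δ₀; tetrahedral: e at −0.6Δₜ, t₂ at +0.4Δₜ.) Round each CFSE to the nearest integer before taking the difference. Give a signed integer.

Cu is in group 11, so Cu²⁺ is d⁹ (11 − 2 = 9).
Octahedral high-spin t₂g⁶ eg³: CFSE = -0.6 × 108 = -65 kJ/mol.
Tetrahedral: e⁴ t₂⁵, CFSE = 4(−0.6) + 5(+0.4) = -0.4Δₜ = -0.4 × (4/9) × 108 = -19 kJ/mol.
OSPE = CFSE(oct) − CFSE(tet) = -65 − (-19) = -46 kJ/mol.

-46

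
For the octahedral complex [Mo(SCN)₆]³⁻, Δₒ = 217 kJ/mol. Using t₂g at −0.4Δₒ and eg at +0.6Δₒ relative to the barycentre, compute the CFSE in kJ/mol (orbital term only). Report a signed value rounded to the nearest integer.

-260

Each SCN⁻ contributes -1; 6 × (-1) = -6. With overall charge -3, Mo is in the +3 oxidation state.
Mo³⁺: group 6, so d-count = 6 − 3 = 3.
For octahedral d³ the high- and low-spin configurations coincide.
Configuration: t₂g³ eg⁰.
The orbital stabilization is -1.2Δₒ = -1.2 × 217 = -260 kJ/mol.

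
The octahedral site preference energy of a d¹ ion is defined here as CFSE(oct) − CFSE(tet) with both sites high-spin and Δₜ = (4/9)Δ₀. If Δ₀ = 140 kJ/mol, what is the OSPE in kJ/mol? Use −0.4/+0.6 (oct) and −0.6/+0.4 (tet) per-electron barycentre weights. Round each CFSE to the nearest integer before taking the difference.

-19

Octahedral high-spin t₂g¹ eg⁰: CFSE = -0.4 × 140 = -56 kJ/mol.
Tetrahedral: e¹ t₂⁰, CFSE = 1(−0.6) + 0(+0.4) = -0.6Δₜ = -0.6 × (4/9) × 140 = -37 kJ/mol.
Subtracting, OSPE = -56 − (-37) = -19 kJ/mol.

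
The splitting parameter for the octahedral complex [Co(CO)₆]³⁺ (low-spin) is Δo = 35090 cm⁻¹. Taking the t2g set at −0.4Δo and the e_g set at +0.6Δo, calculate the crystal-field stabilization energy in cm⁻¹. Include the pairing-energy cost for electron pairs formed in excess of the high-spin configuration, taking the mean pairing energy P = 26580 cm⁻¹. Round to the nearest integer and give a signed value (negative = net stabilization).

CO is neutral, so the +3 overall charge sits on Co: oxidation state +3.
Co sits in group 9; removing 3 electrons leaves Co³⁺ with 9 − 3 = 6 d electrons.
Electron filling gives t2g^6 e_g^0.
Orbital CFSE = 6(-0.4) + 0(0.6) = -2.4Δo = -2.4 × 35090 = -84216 cm⁻¹.
Relative to high-spin t2g^4 e_g^2 (1 paired), the low-spin configuration has 2 additional pairs, contributing +2 × 26580 = +53160 cm⁻¹.
Net CFSE = -84216 + 53160 = -31056 cm⁻¹.

-31056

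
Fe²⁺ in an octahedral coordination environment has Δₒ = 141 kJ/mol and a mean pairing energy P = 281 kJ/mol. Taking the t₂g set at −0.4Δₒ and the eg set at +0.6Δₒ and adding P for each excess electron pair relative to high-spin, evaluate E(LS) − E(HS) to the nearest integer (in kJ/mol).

Fe²⁺: group 8, so d-count = 8 − 2 = 6.
High-spin d⁶ fills as t₂g⁴ eg² with CFSE 4(−0.4) + 2(+0.6) = -0.4Δₒ = -56 kJ/mol.
For low-spin the configuration is t₂g⁶ eg⁰: orbital energy -2.4 × 141 = -338 kJ/mol, and 2 additional pairs relative to high-spin add 562 kJ/mol, giving 224 kJ/mol.
The difference is 224 − (-56) = 280 kJ/mol, so high-spin lies lower.

280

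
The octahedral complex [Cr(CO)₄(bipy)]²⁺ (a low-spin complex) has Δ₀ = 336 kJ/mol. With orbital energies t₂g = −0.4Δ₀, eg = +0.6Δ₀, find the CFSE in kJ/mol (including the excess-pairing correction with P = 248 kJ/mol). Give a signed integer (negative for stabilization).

-290

Ligand charges: 4×(+0) from CO and 1×(+0) from bipy sum to +0; with overall charge +2, Cr is +2.
Group 6 minus oxidation state +2 gives a d⁴ configuration for Cr²⁺.
Configuration: t₂g⁴ eg⁰.
Orbital CFSE = 4(-0.4) + 0(0.6) = -1.6Δ₀ = -1.6 × 336 = -538 kJ/mol.
Relative to high-spin t₂g³ eg¹ (0 paired), the low-spin configuration has 1 additional pair, contributing +1 × 248 = +248 kJ/mol.
Combining: -538 + 248 = -290 kJ/mol.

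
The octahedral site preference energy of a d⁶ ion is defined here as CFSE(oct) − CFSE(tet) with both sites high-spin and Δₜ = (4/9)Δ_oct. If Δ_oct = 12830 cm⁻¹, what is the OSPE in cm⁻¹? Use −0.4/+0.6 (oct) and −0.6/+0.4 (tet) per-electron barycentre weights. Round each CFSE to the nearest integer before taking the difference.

-1711

Octahedral high-spin t2g^4 e_g^2: CFSE = -0.4 × 12830 = -5132 cm⁻¹.
Tetrahedral e^3 t2^3 gives -0.6Δₜ = -0.6 × (4/9) × 12830 = -3421 cm⁻¹.
OSPE = -5132 − (-3421) = -1711 cm⁻¹.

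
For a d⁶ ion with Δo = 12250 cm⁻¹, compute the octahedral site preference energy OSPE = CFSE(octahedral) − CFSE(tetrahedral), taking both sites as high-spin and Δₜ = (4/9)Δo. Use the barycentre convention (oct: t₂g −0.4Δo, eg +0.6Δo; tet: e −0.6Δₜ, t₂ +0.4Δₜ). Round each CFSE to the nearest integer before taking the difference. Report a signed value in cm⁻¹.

-1633

In an octahedral site d⁶ (HS) is t₂g⁴ eg², giving CFSE(oct) = -0.4Δo = -4900 cm⁻¹.
Tetrahedral: e³ t₂³, CFSE = 3(−0.6) + 3(+0.4) = -0.6Δₜ = -0.6 × (4/9) × 12250 = -3267 cm⁻¹.
OSPE = -4900 − (-3267) = -1633 cm⁻¹.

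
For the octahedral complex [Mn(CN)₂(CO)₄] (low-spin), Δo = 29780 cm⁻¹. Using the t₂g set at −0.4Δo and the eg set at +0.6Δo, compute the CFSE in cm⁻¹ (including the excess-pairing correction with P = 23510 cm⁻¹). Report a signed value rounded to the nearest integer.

-12540

Ligand charges: 2×(-1) from CN⁻ and 4×(+0) from CO sum to -2; with overall charge +0, Mn is +2.
Group 7 minus oxidation state +2 gives a d⁵ configuration for Mn²⁺.
The d⁵ electrons fill as t₂g⁵ eg⁰.
Orbital CFSE = 5(-0.4) + 0(0.6) = -2.0Δo = -2.0 × 29780 = -59560 cm⁻¹.
Pairing penalty: 2 pairs vs 0 in the high-spin reference → 2 extra × P = 47020 cm⁻¹.
Net CFSE = -59560 + 47020 = -12540 cm⁻¹.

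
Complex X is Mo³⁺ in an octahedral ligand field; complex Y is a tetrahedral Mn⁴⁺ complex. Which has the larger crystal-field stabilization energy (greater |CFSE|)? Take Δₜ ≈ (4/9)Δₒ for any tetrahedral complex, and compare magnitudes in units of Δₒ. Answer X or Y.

X

X: Mo is in group 6, so Mo³⁺ is d³ (6 − 3 = 3); t2g^3 e_g^0, CFSE = -1.2Δₒ.
Y: Mn is in group 7, so Mn⁴⁺ is d³ (7 − 4 = 3); With tetrahedral geometry the complex is necessarily high-spin; e² t₂¹, CFSE = -0.8Δₜ ≈ -0.36Δₒ.
So X has the larger |CFSE|.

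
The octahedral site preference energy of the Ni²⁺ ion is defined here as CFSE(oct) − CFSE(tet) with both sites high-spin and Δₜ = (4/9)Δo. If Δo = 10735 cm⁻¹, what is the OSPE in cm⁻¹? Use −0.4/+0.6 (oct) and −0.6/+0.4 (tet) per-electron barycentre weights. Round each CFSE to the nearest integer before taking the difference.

Ni sits in group 10; removing 2 electrons leaves Ni²⁺ with 10 − 2 = 8 d electrons.
Octahedral high-spin t₂g⁶ eg²: CFSE = -1.2 × 10735 = -12882 cm⁻¹.
In a tetrahedral site the filling is e⁴ t₂⁴: CFSE(tet) = -0.8Δₜ = -0.8 × (4/9)(10735) = -3817 cm⁻¹.
Subtracting, OSPE = -12882 − (-3817) = -9065 cm⁻¹.

-9065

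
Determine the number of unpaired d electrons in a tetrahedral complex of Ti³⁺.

Ti³⁺: group 4, so d-count = 4 − 3 = 1.
With tetrahedral geometry the complex is necessarily high-spin.
Configuration: e¹ t₂⁰, giving 1 unpaired electron.

1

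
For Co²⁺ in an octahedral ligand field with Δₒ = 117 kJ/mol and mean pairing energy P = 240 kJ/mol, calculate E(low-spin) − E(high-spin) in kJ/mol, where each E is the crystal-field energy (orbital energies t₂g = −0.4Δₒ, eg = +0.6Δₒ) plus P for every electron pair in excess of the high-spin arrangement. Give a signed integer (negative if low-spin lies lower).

123

Group 9 minus oxidation state +2 gives a d⁷ configuration for Co²⁺.
In the high-spin limit (t₂g⁵ eg²) the orbital term is -0.8Δₒ = -94 kJ/mol, with no excess pairing.
For low-spin the configuration is t₂g⁶ eg¹: orbital energy -1.8 × 117 = -211 kJ/mol, and 1 additional pair relative to high-spin adds 240 kJ/mol, giving 29 kJ/mol.
Thus E(LS) − E(HS) = 123 kJ/mol.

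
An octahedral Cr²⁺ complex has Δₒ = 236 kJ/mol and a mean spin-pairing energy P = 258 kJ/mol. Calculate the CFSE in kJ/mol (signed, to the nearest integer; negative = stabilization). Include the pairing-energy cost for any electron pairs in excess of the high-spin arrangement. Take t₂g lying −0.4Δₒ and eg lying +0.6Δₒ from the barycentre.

-142

Group 6 minus oxidation state +2 gives a d⁴ configuration for Cr²⁺.
With Δₒ < P the complex is high-spin.
Configuration: t₂g³ eg¹.
Orbital CFSE = -0.6Δₒ = -0.6 × 236 = -142 kJ/mol.
High-spin has no excess pairs, so no pairing correction applies.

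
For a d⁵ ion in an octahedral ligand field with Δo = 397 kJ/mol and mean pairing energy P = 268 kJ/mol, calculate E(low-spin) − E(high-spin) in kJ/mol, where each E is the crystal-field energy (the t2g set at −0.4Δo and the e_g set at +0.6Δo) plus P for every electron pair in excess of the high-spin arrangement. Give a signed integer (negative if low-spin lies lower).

-258

High-spin d⁵ fills as t2g^3 e_g^2 with CFSE 3(−0.4) + 2(+0.6) = 0.0Δo = 0 kJ/mol.
Low-spin: t2g^5 e_g^0, orbital CFSE = -2.0Δo = -794 kJ/mol; plus 2 excess pairs × P = +536 kJ/mol; total -258 kJ/mol.
E(LS) − E(HS) = -258 − (0) = -258 kJ/mol.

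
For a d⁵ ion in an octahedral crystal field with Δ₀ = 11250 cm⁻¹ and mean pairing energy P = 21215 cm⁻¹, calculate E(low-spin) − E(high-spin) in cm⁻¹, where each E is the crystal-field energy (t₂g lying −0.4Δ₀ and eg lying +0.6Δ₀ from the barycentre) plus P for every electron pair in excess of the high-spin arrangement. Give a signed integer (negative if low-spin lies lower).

High-spin d⁵ fills as t₂g³ eg² with CFSE 3(−0.4) + 2(+0.6) = 0.0Δ₀ = 0 cm⁻¹.
Low-spin t₂g⁵ eg⁰ gives -2.0Δ₀ = -22500 cm⁻¹, but forming 2 extra pairs costs 2P = 42430 cm⁻¹, so E(LS) = -22500 + 42430 = 19930 cm⁻¹.
Thus E(LS) − E(HS) = 19930 cm⁻¹.

19930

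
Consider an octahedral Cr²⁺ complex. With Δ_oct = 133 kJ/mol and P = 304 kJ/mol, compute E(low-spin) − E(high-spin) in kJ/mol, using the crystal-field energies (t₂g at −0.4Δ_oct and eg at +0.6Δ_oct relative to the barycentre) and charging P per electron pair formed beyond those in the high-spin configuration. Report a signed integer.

171

Cr²⁺: group 6, so d-count = 6 − 2 = 4.
In the high-spin limit (t₂g³ eg¹) the orbital term is -0.6Δ_oct = -80 kJ/mol, with no excess pairing.
Low-spin: t₂g⁴ eg⁰, orbital CFSE = -1.6Δ_oct = -213 kJ/mol; plus 1 excess pair × P = +304 kJ/mol; total 91 kJ/mol.
The difference is 91 − (-80) = 171 kJ/mol, so high-spin lies lower.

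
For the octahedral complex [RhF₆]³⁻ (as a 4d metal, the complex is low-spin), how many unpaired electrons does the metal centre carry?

Each F⁻ contributes -1; 6 × (-1) = -6. With overall charge -3, Rh is in the +3 oxidation state.
Rh sits in group 9; removing 3 electrons leaves Rh³⁺ with 9 − 3 = 6 d electrons.
Configuration: t₂g⁶ eg⁰, giving 0 unpaired electrons.

0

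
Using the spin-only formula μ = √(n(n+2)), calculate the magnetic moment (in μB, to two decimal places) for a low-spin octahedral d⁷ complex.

1.73 μB

Configuration: t₂g⁶ eg¹ → 1 unpaired electron.
μ(spin-only) = √[1(1+2)] = √3 ≈ 1.73 μB.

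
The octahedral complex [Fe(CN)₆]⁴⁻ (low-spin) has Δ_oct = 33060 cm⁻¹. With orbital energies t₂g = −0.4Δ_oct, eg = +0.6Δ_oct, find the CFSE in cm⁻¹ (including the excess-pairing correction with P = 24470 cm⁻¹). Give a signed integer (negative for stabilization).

-30404

Each CN⁻ contributes -1; 6 × (-1) = -6. With overall charge -4, Fe is in the +2 oxidation state.
Fe sits in group 8; removing 2 electrons leaves Fe²⁺ with 8 − 2 = 6 d electrons.
Configuration: t₂g⁶ eg⁰.
CFSE(orbital) = 6×(-0.4Δ_oct) + 0×(0.6Δ_oct) = -2.4Δ_oct; with Δ_oct = 33060 cm⁻¹ that is -79344 cm⁻¹.
High-spin d⁶ would be t₂g⁴ eg² with 1 pair; low-spin has 3, so 2 excess pairs cost +2P = +48940 cm⁻¹.
Overall CFSE = -79344 + 48940 = -30404 cm⁻¹.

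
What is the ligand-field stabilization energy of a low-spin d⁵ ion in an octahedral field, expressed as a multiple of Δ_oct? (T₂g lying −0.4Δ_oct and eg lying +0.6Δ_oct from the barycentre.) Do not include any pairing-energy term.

-2.0 Δ_oct

Configuration: t₂g⁵ eg⁰.
CFSE = 5(-0.4Δ_oct) + 0(0.6Δ_oct) = -2.0Δ_oct + 0.0Δ_oct = -2.0Δ_oct.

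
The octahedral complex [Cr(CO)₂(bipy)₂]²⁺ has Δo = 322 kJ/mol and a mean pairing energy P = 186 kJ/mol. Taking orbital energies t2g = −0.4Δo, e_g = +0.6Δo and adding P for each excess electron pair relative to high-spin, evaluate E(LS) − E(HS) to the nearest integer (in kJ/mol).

Ligand charges: 2×(+0) from CO and 2×(+0) from bipy sum to +0; with overall charge +2, Cr is +2.
Group 6 minus oxidation state +2 gives a d⁴ configuration for Cr²⁺.
High-spin d⁴ fills as t2g^3 e_g^1 with CFSE 3(−0.4) + 1(+0.6) = -0.6Δo = -193 kJ/mol.
Low-spin: t2g^4 e_g^0, orbital CFSE = -1.6Δo = -515 kJ/mol; plus 1 excess pair × P = +186 kJ/mol; total -329 kJ/mol.
E(LS) − E(HS) = -329 − (-193) = -136 kJ/mol.

-136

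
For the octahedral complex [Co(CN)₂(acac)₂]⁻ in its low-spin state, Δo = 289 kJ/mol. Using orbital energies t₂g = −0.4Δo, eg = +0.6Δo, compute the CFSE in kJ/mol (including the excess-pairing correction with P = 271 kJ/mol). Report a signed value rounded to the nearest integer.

Ligand charges: 2×(-1) from CN⁻ and 2×(-1) from acac⁻ sum to -4; with overall charge -1, Co is +3.
Co sits in group 9; removing 3 electrons leaves Co³⁺ with 9 − 3 = 6 d electrons.
Configuration: t₂g⁶ eg⁰.
The orbital stabilization is -2.4Δo = -2.4 × 289 = -694 kJ/mol.
Relative to high-spin t₂g⁴ eg² (1 paired), the low-spin configuration has 2 additional pairs, contributing +2 × 271 = +542 kJ/mol.
Overall CFSE = -694 + 542 = -152 kJ/mol.

-152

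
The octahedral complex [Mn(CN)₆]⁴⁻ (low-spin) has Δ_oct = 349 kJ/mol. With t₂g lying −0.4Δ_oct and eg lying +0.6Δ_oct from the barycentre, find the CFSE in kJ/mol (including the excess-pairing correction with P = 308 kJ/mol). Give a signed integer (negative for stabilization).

Each CN⁻ contributes -1; 6 × (-1) = -6. With overall charge -4, Mn is in the +2 oxidation state.
Mn sits in group 7; removing 2 electrons leaves Mn²⁺ with 7 − 2 = 5 d electrons.
The d⁵ electrons fill as t₂g⁵ eg⁰.
The orbital stabilization is -2.0Δ_oct = -2.0 × 349 = -698 kJ/mol.
Pairing penalty: 2 pairs vs 0 in the high-spin reference → 2 extra × P = 616 kJ/mol.
Net CFSE = -698 + 616 = -82 kJ/mol.

-82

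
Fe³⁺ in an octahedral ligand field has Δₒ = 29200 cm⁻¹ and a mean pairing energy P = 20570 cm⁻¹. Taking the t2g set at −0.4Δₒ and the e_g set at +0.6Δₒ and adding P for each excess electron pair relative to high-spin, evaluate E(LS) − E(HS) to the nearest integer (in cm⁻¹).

Group 8 minus oxidation state +3 gives a d⁵ configuration for Fe³⁺.
In the high-spin limit (t2g^3 e_g^2) the orbital term is 0.0Δₒ = 0 cm⁻¹, with no excess pairing.
Low-spin: t2g^5 e_g^0, orbital CFSE = -2.0Δₒ = -58400 cm⁻¹; plus 2 excess pairs × P = +41140 cm⁻¹; total -17260 cm⁻¹.
Thus E(LS) − E(HS) = -17260 cm⁻¹.

-17260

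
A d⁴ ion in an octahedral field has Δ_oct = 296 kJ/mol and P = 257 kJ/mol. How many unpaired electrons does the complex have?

With Δ_oct > P the complex is low-spin.
Configuration: t2g^4 e_g^0.
Unpaired electrons: 2.

2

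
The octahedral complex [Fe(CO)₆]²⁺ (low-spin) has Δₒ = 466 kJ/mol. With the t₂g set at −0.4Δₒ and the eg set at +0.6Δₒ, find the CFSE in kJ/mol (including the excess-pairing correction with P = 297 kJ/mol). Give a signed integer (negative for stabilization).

CO is neutral, so the +2 overall charge sits on Fe: oxidation state +2.
Fe²⁺: group 8, so d-count = 8 − 2 = 6.
The d⁶ electrons fill as t₂g⁶ eg⁰.
CFSE(orbital) = 6×(-0.4Δₒ) + 0×(0.6Δₒ) = -2.4Δₒ; with Δₒ = 466 kJ/mol that is -1118 kJ/mol.
Relative to high-spin t₂g⁴ eg² (1 paired), the low-spin configuration has 2 additional pairs, contributing +2 × 297 = +594 kJ/mol.
Net CFSE = -1118 + 594 = -524 kJ/mol.

-524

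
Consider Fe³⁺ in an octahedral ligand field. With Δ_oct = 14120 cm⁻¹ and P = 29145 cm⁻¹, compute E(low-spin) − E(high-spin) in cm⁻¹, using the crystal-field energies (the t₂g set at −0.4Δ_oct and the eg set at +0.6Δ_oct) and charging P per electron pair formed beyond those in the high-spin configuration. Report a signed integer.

Fe sits in group 8; removing 3 electrons leaves Fe³⁺ with 8 − 3 = 5 d electrons.
High-spin d⁵ fills as t₂g³ eg² with CFSE 3(−0.4) + 2(+0.6) = 0.0Δ_oct = 0 cm⁻¹.
For low-spin the configuration is t₂g⁵ eg⁰: orbital energy -2.0 × 14120 = -28240 cm⁻¹, and 2 additional pairs relative to high-spin add 58290 cm⁻¹, giving 30050 cm⁻¹.
The difference is 30050 − (0) = 30050 cm⁻¹, so high-spin lies lower.

30050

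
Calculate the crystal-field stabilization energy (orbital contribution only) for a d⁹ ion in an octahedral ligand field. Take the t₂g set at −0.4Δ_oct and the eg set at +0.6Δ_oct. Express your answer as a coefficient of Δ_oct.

-0.6 Δ_oct

For octahedral d⁹ the high- and low-spin configurations coincide.
Configuration: t₂g⁶ eg³.
CFSE = 6(-0.4Δ_oct) + 3(0.6Δ_oct) = -2.4Δ_oct + 1.8Δ_oct = -0.6Δ_oct.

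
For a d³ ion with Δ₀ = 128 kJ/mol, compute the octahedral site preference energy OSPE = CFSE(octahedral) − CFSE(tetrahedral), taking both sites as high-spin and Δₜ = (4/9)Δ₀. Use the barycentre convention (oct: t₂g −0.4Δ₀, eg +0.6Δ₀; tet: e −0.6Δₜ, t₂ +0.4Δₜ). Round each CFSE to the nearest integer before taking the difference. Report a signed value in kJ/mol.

Octahedral high-spin t₂g³ eg⁰: CFSE = -1.2 × 128 = -154 kJ/mol.
Tetrahedral: e² t₂¹, CFSE = 2(−0.6) + 1(+0.4) = -0.8Δₜ = -0.8 × (4/9) × 128 = -46 kJ/mol.
Subtracting, OSPE = -154 − (-46) = -108 kJ/mol.

-108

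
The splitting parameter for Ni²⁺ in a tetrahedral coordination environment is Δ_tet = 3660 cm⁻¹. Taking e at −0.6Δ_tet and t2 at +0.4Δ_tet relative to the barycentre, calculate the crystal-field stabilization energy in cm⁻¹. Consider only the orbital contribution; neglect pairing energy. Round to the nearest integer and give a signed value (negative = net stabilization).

-2928

Group 10 minus oxidation state +2 gives a d⁸ configuration for Ni²⁺.
With tetrahedral geometry the complex is necessarily high-spin.
The d⁸ electrons fill as e^4 t2^4.
The orbital stabilization is -0.8Δ_tet = -0.8 × 3660 = -2928 cm⁻¹.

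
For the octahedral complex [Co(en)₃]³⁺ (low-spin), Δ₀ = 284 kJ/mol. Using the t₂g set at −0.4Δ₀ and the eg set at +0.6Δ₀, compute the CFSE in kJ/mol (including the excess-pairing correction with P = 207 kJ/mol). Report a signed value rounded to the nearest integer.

en is neutral, so the +3 overall charge sits on Co: oxidation state +3.
Group 9 minus oxidation state +3 gives a d⁶ configuration for Co³⁺.
Configuration: t₂g⁶ eg⁰.
The orbital stabilization is -2.4Δ₀ = -2.4 × 284 = -682 kJ/mol.
Pairing penalty: 3 pairs vs 1 in the high-spin reference → 2 extra × P = 414 kJ/mol.
Combining: -682 + 414 = -268 kJ/mol.

-268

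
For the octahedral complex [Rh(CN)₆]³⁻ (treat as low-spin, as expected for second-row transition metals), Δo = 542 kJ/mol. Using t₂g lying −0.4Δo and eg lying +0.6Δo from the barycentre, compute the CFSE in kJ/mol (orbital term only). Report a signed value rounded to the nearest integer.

Each CN⁻ contributes -1; 6 × (-1) = -6. With overall charge -3, Rh is in the +3 oxidation state.
Rh is in group 9, so Rh³⁺ is d⁶ (9 − 3 = 6).
The d⁶ electrons fill as t₂g⁶ eg⁰.
Orbital CFSE = 6(-0.4) + 0(0.6) = -2.4Δo = -2.4 × 542 = -1301 kJ/mol.

-1301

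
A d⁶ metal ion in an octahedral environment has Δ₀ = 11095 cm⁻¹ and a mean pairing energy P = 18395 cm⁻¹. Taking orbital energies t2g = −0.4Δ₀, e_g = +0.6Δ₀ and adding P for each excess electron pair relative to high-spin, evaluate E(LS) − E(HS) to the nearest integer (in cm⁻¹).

14600

High-spin: t2g^4 e_g^2, CFSE = -0.4Δ₀ = -4438 cm⁻¹.
Low-spin: t2g^6 e_g^0, orbital CFSE = -2.4Δ₀ = -26628 cm⁻¹; plus 2 excess pairs × P = +36790 cm⁻¹; total 10162 cm⁻¹.
E(LS) − E(HS) = 10162 − (-4438) = 14600 cm⁻¹.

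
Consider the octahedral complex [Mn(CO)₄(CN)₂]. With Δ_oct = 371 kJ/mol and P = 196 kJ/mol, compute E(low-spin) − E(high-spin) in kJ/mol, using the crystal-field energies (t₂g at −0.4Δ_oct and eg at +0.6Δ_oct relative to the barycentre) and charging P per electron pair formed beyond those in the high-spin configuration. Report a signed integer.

Ligand charges: 4×(+0) from CO and 2×(-1) from CN⁻ sum to -2; with overall charge +0, Mn is +2.
Mn²⁺: group 7, so d-count = 7 − 2 = 5.
High-spin: t₂g³ eg², CFSE = 0.0Δ_oct = 0 kJ/mol.
For low-spin the configuration is t₂g⁵ eg⁰: orbital energy -2.0 × 371 = -742 kJ/mol, and 2 additional pairs relative to high-spin add 392 kJ/mol, giving -350 kJ/mol.
E(LS) − E(HS) = -350 − (0) = -350 kJ/mol.

-350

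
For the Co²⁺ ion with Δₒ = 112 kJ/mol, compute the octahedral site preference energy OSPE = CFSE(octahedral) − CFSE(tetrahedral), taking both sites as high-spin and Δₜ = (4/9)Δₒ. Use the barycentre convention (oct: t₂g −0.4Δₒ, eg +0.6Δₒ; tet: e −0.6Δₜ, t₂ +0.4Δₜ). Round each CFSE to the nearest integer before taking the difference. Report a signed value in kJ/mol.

-30

Co sits in group 9; removing 2 electrons leaves Co²⁺ with 9 − 2 = 7 d electrons.
Octahedral (high-spin): t₂g⁵ eg², CFSE = 5(−0.4) + 2(+0.6) = -0.8Δₒ = -0.8 × 112 = -90 kJ/mol.
In a tetrahedral site the filling is e⁴ t₂³: CFSE(tet) = -1.2Δₜ = -1.2 × (4/9)(112) = -60 kJ/mol.
OSPE = CFSE(oct) − CFSE(tet) = -90 − (-60) = -30 kJ/mol.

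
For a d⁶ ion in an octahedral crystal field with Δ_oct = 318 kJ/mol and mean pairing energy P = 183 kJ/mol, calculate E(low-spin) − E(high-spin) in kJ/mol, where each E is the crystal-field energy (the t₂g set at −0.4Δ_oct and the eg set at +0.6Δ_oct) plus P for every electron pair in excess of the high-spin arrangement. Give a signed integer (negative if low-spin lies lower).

-270

In the high-spin limit (t₂g⁴ eg²) the orbital term is -0.4Δ_oct = -127 kJ/mol, with no excess pairing.
Low-spin: t₂g⁶ eg⁰, orbital CFSE = -2.4Δ_oct = -763 kJ/mol; plus 2 excess pairs × P = +366 kJ/mol; total -397 kJ/mol.
E(LS) − E(HS) = -397 − (-127) = -270 kJ/mol.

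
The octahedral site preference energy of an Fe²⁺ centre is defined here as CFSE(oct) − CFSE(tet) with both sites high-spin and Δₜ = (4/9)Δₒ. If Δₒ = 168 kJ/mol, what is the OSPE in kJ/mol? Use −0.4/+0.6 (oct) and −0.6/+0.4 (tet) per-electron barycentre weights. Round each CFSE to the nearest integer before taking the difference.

-22

Fe is in group 8, so Fe²⁺ is d⁶ (8 − 2 = 6).
In an octahedral site d⁶ (HS) is t₂g⁴ eg², giving CFSE(oct) = -0.4Δₒ = -67 kJ/mol.
Tetrahedral e³ t₂³ gives -0.6Δₜ = -0.6 × (4/9) × 168 = -45 kJ/mol.
Subtracting, OSPE = -67 − (-45) = -22 kJ/mol.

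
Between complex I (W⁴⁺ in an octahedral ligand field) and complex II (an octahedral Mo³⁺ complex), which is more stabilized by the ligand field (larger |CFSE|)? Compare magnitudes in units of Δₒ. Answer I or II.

I: W is in group 6, so W⁴⁺ is d² (6 − 4 = 2); For octahedral d² the high- and low-spin configurations coincide; t₂g² eg⁰, CFSE = -0.8Δₒ.
II: Mo is in group 6, so Mo³⁺ is d³ (6 − 3 = 3); For octahedral d³ the high- and low-spin configurations coincide; t2g^3 e_g^0, CFSE = -1.2Δₒ.
So II has the larger |CFSE|.

II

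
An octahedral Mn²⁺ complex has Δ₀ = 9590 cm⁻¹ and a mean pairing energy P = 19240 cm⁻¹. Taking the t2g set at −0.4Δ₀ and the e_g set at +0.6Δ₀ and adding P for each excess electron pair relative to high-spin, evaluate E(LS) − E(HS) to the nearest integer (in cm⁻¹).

Mn sits in group 7; removing 2 electrons leaves Mn²⁺ with 7 − 2 = 5 d electrons.
High-spin: t2g^3 e_g^2, CFSE = 0.0Δ₀ = 0 cm⁻¹.
Low-spin: t2g^5 e_g^0, orbital CFSE = -2.0Δ₀ = -19180 cm⁻¹; plus 2 excess pairs × P = +38480 cm⁻¹; total 19300 cm⁻¹.
The difference is 19300 − (0) = 19300 cm⁻¹, so high-spin lies lower.

19300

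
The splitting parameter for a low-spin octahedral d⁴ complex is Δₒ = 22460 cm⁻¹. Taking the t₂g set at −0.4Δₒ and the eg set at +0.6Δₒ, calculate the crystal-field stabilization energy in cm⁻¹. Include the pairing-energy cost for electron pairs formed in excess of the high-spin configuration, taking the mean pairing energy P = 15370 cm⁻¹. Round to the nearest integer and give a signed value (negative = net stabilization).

-20566

Configuration: t₂g⁴ eg⁰.
The orbital stabilization is -1.6Δₒ = -1.6 × 22460 = -35936 cm⁻¹.
High-spin d⁴ would be t₂g³ eg¹ with 0 pairs; low-spin has 1, so 1 excess pair costs +1P = +15370 cm⁻¹.
Overall CFSE = -35936 + 15370 = -20566 cm⁻¹.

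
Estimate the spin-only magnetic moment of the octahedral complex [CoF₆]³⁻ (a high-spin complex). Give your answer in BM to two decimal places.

Each F⁻ contributes -1; 6 × (-1) = -6. With overall charge -3, Co is in the +3 oxidation state.
Co sits in group 9; removing 3 electrons leaves Co³⁺ with 9 − 3 = 6 d electrons.
Configuration: t2g^4 e_g^2 → 4 unpaired electrons.
μ(spin-only) = √[4(4+2)] = √24 ≈ 4.90 BM.

4.90 BM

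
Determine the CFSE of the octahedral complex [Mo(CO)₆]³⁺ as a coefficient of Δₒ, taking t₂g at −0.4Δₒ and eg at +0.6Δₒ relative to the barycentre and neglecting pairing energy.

-1.2 Δₒ

CO is neutral, so the +3 overall charge sits on Mo: oxidation state +3.
Mo³⁺: group 6, so d-count = 6 − 3 = 3.
Configuration: t₂g³ eg⁰.
CFSE = 3(-0.4Δₒ) + 0(0.6Δₒ) = -1.2Δₒ + 0.0Δₒ = -1.2Δₒ.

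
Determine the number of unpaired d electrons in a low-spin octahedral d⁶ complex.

0

Configuration: t₂g⁶ eg⁰, giving 0 unpaired electrons.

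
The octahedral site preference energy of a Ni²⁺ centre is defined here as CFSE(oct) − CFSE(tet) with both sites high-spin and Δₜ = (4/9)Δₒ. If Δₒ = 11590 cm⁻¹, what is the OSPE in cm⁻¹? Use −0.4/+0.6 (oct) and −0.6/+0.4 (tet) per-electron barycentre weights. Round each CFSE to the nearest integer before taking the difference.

Ni²⁺: group 10, so d-count = 10 − 2 = 8.
In an octahedral site d⁸ (HS) is t₂g⁶ eg², giving CFSE(oct) = -1.2Δₒ = -13908 cm⁻¹.
Tetrahedral: e⁴ t₂⁴, CFSE = 4(−0.6) + 4(+0.4) = -0.8Δₜ = -0.8 × (4/9) × 11590 = -4121 cm⁻¹.
OSPE = CFSE(oct) − CFSE(tet) = -13908 − (-4121) = -9787 cm⁻¹.

-9787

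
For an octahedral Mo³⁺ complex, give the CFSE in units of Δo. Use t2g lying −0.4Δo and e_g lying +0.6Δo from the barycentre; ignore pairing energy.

Mo sits in group 6; removing 3 electrons leaves Mo³⁺ with 6 − 3 = 3 d electrons.
For octahedral d³ the high- and low-spin configurations coincide.
Configuration: t2g^3 e_g^0.
CFSE = 3(-0.4Δo) + 0(0.6Δo) = -1.2Δo + 0.0Δo = -1.2Δo.

-1.2 Δo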